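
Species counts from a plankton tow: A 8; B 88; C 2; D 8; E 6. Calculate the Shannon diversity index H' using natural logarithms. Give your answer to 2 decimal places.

0.80

Total N = 8+88+2+8+6 = 112, so the proportions are 0.0714, 0.7857, 0.0179, 0.0714, 0.0536 (working shown to 4 dp, full precision carried).
Each pᵢ ln pᵢ term: 0.0714×(-2.6391)=-0.1885, 0.7857×(-0.2412)=-0.1895, 0.0179×(-4.0254)=-0.0719, 0.0714×(-2.6391)=-0.1885, 0.0536×(-2.9267)=-0.1568.
Sum = -0.7952, so H' = 0.80.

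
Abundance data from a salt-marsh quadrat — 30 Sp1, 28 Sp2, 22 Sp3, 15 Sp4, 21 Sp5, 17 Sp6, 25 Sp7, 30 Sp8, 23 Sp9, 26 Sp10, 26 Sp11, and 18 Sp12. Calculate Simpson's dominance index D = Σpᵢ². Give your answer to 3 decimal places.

Total N = 30+28+22+15+21+17+25+30+23+26+26+18 = 281, so the proportions are 0.10676, 0.09964, 0.07829, 0.05338, 0.07473, 0.0605, 0.08897, 0.10676, 0.08185, 0.09253, 0.09253, 0.06406 (working shown to 5 dp, full precision carried).
D = 0.10676² + 0.09964² + 0.07829² + 0.05338² + 0.07473² + 0.0605² + 0.08897² + 0.10676² + 0.08185² + 0.09253² + 0.09253² + 0.06406² = 0.01140 + 0.00993 + 0.00613 + 0.00285 + 0.00559 + 0.00366 + 0.00792 + 0.01140 + 0.00670 + 0.00856 + 0.00856 + 0.00410 = 0.08679.
To 3 decimal places, D = 0.087.

0.087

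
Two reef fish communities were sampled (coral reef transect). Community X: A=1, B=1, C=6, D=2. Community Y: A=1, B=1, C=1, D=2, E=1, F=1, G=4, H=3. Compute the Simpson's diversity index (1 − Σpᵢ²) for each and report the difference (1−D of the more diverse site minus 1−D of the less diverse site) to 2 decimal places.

0.25

Community X: N=10, proportions 0.1, 0.1, 0.6, 0.2, giving 1−D = 0.5800 (working shown to 4 dp, full precision carried).
Community Y: N=14, proportions 0.0714, 0.0714, 0.0714, 0.1429, 0.0714, 0.0714, 0.2857, 0.2143, giving 1−D = 0.8265.
Difference = |0.5800 − 0.8265| = 0.2465, i.e. 0.25 to 2 decimal places.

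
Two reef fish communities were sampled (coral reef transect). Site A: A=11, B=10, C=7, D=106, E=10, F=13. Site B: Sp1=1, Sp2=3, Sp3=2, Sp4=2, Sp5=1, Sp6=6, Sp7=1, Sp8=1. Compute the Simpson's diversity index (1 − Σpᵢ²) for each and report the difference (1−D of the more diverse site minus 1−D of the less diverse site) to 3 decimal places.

0.280

Site A: N=157, proportions 0.07006, 0.06369, 0.04459, 0.67516, 0.06369, 0.0828, giving 1−D = 0.52229 (working shown to 5 dp, full precision carried).
Site B: N=17, proportions 0.05882, 0.17647, 0.11765, 0.11765, 0.05882, 0.35294, 0.05882, 0.05882, giving 1−D = 0.80277.
Difference = |0.52229 − 0.80277| = 0.28048, i.e. 0.280 to 3 decimal places.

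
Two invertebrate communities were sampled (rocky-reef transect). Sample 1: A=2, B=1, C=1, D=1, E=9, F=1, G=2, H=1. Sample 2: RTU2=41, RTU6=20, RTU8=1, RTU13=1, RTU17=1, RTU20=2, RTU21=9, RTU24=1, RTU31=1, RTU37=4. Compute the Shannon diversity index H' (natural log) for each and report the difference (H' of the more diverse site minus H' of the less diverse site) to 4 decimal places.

0.1924

Sample 1: N=18, proportions 0.111111, 0.055556, 0.055556, 0.055556, 0.5, 0.055556, 0.111111, 0.055556, giving H' = 1.637727 (working shown to 6 dp, full precision carried).
Sample 2: N=81, proportions 0.506173, 0.246914, 0.012346, 0.012346, 0.012346, 0.024691, 0.111111, 0.012346, 0.012346, 0.049383, giving H' = 1.445343.
Difference = |1.637727 − 1.445343| = 0.192384, i.e. 0.1924 to 4 decimal places.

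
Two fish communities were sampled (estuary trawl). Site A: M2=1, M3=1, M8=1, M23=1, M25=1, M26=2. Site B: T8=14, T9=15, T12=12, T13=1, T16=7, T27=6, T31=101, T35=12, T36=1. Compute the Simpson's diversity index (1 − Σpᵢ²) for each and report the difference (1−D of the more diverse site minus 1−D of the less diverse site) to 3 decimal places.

0.201

Site A: N=7, proportions 0.14285714, 0.14285714, 0.14285714, 0.14285714, 0.14285714, 0.28571429, giving 1−D = 0.81632653 (working shown to 8 dp, full precision carried).
Site B: N=169, proportions 0.08284024, 0.0887574, 0.07100592, 0.00591716, 0.04142012, 0.03550296, 0.59763314, 0.07100592, 0.00591716, giving 1−D = 0.61496446.
Difference = |0.81632653 − 0.61496446| = 0.20136207, i.e. 0.201 to 3 decimal places.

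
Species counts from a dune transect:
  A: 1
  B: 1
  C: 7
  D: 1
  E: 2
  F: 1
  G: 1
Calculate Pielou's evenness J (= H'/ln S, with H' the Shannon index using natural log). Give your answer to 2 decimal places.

Total N = 1+1+7+1+2+1+1 = 14, so the proportions are 0.0714, 0.0714, 0.5, 0.0714, 0.1429, 0.0714, 0.0714 (working shown to 4 dp, full precision carried).
H' = −Σ pᵢ ln pᵢ = −((-0.1885) + (-0.1885) + (-0.3466) + (-0.1885) + (-0.2780) + (-0.1885) + (-0.1885)) = 1.5671.
With S = 7 species, ln S = 1.9459, so J = 1.5671/1.9459 = 0.8053, i.e. 0.81 to 2 decimal places.

0.81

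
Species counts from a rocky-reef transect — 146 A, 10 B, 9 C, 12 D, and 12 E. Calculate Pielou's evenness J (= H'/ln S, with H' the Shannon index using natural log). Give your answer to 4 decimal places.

0.5281

Total N = 146+10+9+12+12 = 189, so the proportions are 0.772487, 0.05291, 0.047619, 0.063492, 0.063492 (working shown to 6 dp, full precision carried).
H' = −Σ pᵢ ln pᵢ = −((-0.199410) + (-0.155511) + (-0.144977) + (-0.175037) + (-0.175037)) = 0.849973.
With S = 5 species, ln S = 1.609438, so J = 0.849973/1.609438 = 0.528118, i.e. 0.5281 to 4 decimal places.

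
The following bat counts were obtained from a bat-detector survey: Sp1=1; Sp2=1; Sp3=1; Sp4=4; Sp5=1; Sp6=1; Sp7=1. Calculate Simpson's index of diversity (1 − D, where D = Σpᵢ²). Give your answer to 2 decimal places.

0.78

Total N = 1+1+1+4+1+1+1 = 10, so the proportions are 0.1, 0.1, 0.1, 0.4, 0.1, 0.1, 0.1 (working shown to 4 dp, full precision carried).
D = 0.1² + 0.1² + 0.1² + 0.4² + 0.1² + 0.1² + 0.1² = 0.0100 + 0.0100 + 0.0100 + 0.1600 + 0.0100 + 0.0100 + 0.0100 = 0.2200.
So 1 − D = 0.7800, i.e. 0.78 to 2 decimal places.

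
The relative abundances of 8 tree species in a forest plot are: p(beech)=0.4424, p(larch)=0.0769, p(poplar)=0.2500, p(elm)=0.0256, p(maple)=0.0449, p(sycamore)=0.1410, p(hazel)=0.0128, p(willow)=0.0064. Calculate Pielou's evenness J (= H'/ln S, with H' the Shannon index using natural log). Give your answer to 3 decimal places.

0.722

H' = −Σ pᵢ ln pᵢ = −((-0.36080) + (-0.19727) + (-0.34657) + (-0.09383) + (-0.13934) + (-0.27622) + (-0.05579) + (-0.03233)) = 1.50214 (working shown to 5 dp, full precision carried).
With S = 8 species, ln S = 2.07944, so J = 1.50214/2.07944 = 0.72238, i.e. 0.722 to 3 decimal places.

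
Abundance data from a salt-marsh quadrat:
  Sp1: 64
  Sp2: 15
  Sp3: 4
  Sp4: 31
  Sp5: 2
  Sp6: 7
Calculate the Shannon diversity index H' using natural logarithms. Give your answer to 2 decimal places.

1.29

Total N = 64+15+4+31+2+7 = 123, so the proportions are 0.5203, 0.122, 0.0325, 0.252, 0.0163, 0.0569 (working shown to 4 dp, full precision carried).
Each pᵢ ln pᵢ term: 0.5203×(-0.6533)=-0.3399, 0.122×(-2.1041)=-0.2566, 0.0325×(-3.4259)=-0.1114, 0.252×(-1.3782)=-0.3474, 0.0163×(-4.1190)=-0.0670, 0.0569×(-2.8663)=-0.1631.
Sum = -1.2854, so H' = 1.29.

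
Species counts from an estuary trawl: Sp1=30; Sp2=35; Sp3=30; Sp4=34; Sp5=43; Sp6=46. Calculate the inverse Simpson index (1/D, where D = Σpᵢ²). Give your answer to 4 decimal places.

5.8340

Total N = 30+35+30+34+43+46 = 218, so the proportions are 0.13761468, 0.16055046, 0.13761468, 0.1559633, 0.19724771, 0.21100917 (working shown to 8 dp, full precision carried).
D = 0.13761468² + 0.16055046² + 0.13761468² + 0.1559633² + 0.19724771² + 0.21100917² = 0.01893780 + 0.02577645 + 0.01893780 + 0.02432455 + 0.03890666 + 0.04452487 = 0.17140813.
So 1/D = 5.834029, i.e. 5.8340 to 4 decimal places.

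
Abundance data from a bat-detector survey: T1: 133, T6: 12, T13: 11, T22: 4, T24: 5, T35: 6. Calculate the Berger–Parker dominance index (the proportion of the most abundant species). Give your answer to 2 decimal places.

0.78

Total N = 133+12+11+4+5+6 = 171, so the proportions are 0.7778, 0.0702, 0.0643, 0.0234, 0.0292, 0.0351 (working shown to 4 dp, full precision carried).
The largest proportion is 0.7778, i.e. d = 0.78 to 2 decimal places.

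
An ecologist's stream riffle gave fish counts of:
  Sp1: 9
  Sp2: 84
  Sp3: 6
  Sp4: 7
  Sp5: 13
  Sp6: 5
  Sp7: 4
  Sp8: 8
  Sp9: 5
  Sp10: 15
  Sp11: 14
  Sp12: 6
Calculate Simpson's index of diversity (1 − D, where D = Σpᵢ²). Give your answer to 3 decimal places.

Total N = 9+84+6+7+13+5+4+8+5+15+14+6 = 176, so the proportions are 0.05114, 0.47727, 0.03409, 0.03977, 0.07386, 0.02841, 0.02273, 0.04545, 0.02841, 0.08523, 0.07955, 0.03409 (working shown to 5 dp, full precision carried).
D = 0.05114² + 0.47727² + 0.03409² + 0.03977² + 0.07386² + 0.02841² + 0.02273² + 0.04545² + 0.02841² + 0.08523² + 0.07955² + 0.03409² = 0.00261 + 0.22779 + 0.00116 + 0.00158 + 0.00546 + 0.00081 + 0.00052 + 0.00207 + 0.00081 + 0.00726 + 0.00633 + 0.00116 = 0.25755.
So 1 − D = 0.74245, i.e. 0.742 to 3 decimal places.

0.742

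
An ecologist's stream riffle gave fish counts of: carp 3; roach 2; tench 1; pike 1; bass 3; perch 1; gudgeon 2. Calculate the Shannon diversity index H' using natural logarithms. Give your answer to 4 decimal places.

1.8446

Total N = 3+2+1+1+3+1+2 = 13, so the proportions are 0.230769, 0.153846, 0.076923, 0.076923, 0.230769, 0.076923, 0.153846 (working shown to 6 dp, full precision carried).
Each pᵢ ln pᵢ term: 0.230769×(-1.466337)=-0.338385, 0.153846×(-1.871802)=-0.287970, 0.076923×(-2.564949)=-0.197304, 0.076923×(-2.564949)=-0.197304, 0.230769×(-1.466337)=-0.338385, 0.076923×(-2.564949)=-0.197304, 0.153846×(-1.871802)=-0.287970.
Sum = -1.844621, so H' = 1.8446.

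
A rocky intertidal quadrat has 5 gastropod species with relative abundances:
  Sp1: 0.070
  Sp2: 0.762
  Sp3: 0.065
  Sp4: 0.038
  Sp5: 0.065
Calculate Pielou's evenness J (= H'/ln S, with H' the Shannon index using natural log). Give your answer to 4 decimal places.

H' = −Σ pᵢ ln pᵢ = −((-0.186148) + (-0.207118) + (-0.177669) + (-0.124266) + (-0.177669)) = 0.872871 (working shown to 6 dp, full precision carried).
With S = 5 species, ln S = 1.609438, so J = 0.872871/1.609438 = 0.542345, i.e. 0.5423 to 4 decimal places.

0.5423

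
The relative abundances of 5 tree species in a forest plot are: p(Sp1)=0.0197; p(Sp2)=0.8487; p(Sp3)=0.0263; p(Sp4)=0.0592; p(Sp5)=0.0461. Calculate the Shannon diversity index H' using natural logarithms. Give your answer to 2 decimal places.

Each pᵢ ln pᵢ term (working shown to 4 dp, full precision carried): 0.0197×(-3.9271)=-0.0774, 0.8487×(-0.1640)=-0.1392, 0.0263×(-3.6382)=-0.0957, 0.0592×(-2.8268)=-0.1673, 0.0461×(-3.0769)=-0.1418.
Sum = -0.6215, so H' = 0.62.

0.62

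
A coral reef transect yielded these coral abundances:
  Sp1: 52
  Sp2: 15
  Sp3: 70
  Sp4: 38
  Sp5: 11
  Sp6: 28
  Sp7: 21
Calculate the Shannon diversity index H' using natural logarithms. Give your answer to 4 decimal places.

1.7774

Total N = 52+15+70+38+11+28+21 = 235, so the proportions are 0.221277, 0.06383, 0.297872, 0.161702, 0.046809, 0.119149, 0.089362 (working shown to 6 dp, full precision carried).
Each pᵢ ln pᵢ term: 0.221277×(-1.508342)=-0.333761, 0.06383×(-2.751535)=-0.175630, 0.297872×(-1.211090)=-0.360750, 0.161702×(-1.821999)=-0.294621, 0.046809×(-3.061690)=-0.143313, 0.119149×(-2.127381)=-0.253475, 0.089362×(-2.415063)=-0.215814.
Sum = -1.777365, so H' = 1.7774.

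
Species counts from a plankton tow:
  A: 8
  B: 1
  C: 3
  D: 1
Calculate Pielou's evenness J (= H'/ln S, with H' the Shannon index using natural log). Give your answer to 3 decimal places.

0.744

Total N = 8+1+3+1 = 13, so the proportions are 0.61538, 0.07692, 0.23077, 0.07692 (working shown to 5 dp, full precision carried).
H' = −Σ pᵢ ln pᵢ = −((-0.29877) + (-0.19730) + (-0.33839) + (-0.19730)) = 1.03177.
With S = 4 species, ln S = 1.38629, so J = 1.03177/1.38629 = 0.74426, i.e. 0.744 to 3 decimal places.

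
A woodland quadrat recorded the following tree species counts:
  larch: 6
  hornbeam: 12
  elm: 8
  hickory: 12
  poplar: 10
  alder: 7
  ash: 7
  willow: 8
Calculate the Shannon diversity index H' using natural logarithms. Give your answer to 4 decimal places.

2.0495

Total N = 6+12+8+12+10+7+7+8 = 70, so the proportions are 0.085714, 0.171429, 0.114286, 0.171429, 0.142857, 0.1, 0.1, 0.114286 (working shown to 6 dp, full precision carried).
Each pᵢ ln pᵢ term: 0.085714×(-2.456736)=-0.210577, 0.171429×(-1.763589)=-0.302329, 0.114286×(-2.169054)=-0.247892, 0.171429×(-1.763589)=-0.302329, 0.142857×(-1.945910)=-0.277987, 0.1×(-2.302585)=-0.230259, 0.1×(-2.302585)=-0.230259, 0.114286×(-2.169054)=-0.247892.
Sum = -2.049524, so H' = 2.0495.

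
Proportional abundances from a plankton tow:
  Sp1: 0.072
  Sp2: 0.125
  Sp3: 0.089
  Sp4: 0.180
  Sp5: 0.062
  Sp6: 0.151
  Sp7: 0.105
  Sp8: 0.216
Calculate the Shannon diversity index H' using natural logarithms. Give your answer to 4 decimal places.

Each pᵢ ln pᵢ term (working shown to 6 dp, full precision carried): 0.072×(-2.631089)=-0.189438, 0.125×(-2.079442)=-0.259930, 0.089×(-2.419119)=-0.215302, 0.18×(-1.714798)=-0.308664, 0.062×(-2.780621)=-0.172398, 0.151×(-1.890475)=-0.285462, 0.105×(-2.253795)=-0.236648, 0.216×(-1.532477)=-0.331015.
Sum = -1.998858, so H' = 1.9989.

1.9989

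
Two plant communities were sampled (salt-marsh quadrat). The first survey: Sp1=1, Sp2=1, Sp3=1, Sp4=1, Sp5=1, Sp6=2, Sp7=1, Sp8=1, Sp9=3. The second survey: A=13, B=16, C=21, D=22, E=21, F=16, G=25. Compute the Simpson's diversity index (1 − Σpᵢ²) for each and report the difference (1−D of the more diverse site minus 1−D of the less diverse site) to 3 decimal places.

0.010

The first survey: N=12, proportions 0.08333, 0.08333, 0.08333, 0.08333, 0.08333, 0.16667, 0.08333, 0.08333, 0.25, giving 1−D = 0.86111 (working shown to 5 dp, full precision carried).
The second survey: N=134, proportions 0.09701, 0.1194, 0.15672, 0.16418, 0.15672, 0.1194, 0.18657, giving 1−D = 0.85119.
Difference = |0.86111 − 0.85119| = 0.00992, i.e. 0.010 to 3 decimal places.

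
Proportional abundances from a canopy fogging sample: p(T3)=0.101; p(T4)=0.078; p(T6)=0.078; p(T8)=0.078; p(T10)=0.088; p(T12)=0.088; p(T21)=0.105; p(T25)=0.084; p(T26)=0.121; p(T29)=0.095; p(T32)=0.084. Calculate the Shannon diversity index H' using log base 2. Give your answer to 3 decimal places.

Each pᵢ log₂ pᵢ term (working shown to 5 dp, full precision carried): 0.101×(-3.30757)=-0.33406, 0.078×(-3.68038)=-0.28707, 0.078×(-3.68038)=-0.28707, 0.078×(-3.68038)=-0.28707, 0.088×(-3.50635)=-0.30856, 0.088×(-3.50635)=-0.30856, 0.105×(-3.25154)=-0.34141, 0.084×(-3.57347)=-0.30017, 0.121×(-3.04692)=-0.36868, 0.095×(-3.39593)=-0.32261, 0.084×(-3.57347)=-0.30017.
Sum = -3.44544, so H' = 3.445.

3.445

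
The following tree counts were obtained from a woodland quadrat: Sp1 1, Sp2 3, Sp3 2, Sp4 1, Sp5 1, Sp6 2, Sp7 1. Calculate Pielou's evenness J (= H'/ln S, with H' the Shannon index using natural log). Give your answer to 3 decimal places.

Total N = 1+3+2+1+1+2+1 = 11, so the proportions are 0.09091, 0.27273, 0.18182, 0.09091, 0.09091, 0.18182, 0.09091 (working shown to 5 dp, full precision carried).
H' = −Σ pᵢ ln pᵢ = −((-0.21799) + (-0.35435) + (-0.30995) + (-0.21799) + (-0.21799) + (-0.30995) + (-0.21799)) = 1.84622.
With S = 7 species, ln S = 1.94591, so J = 1.84622/1.94591 = 0.94877, i.e. 0.949 to 3 decimal places.

0.949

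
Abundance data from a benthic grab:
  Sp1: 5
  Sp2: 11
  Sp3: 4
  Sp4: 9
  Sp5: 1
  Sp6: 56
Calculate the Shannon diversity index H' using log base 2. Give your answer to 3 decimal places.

Total N = 5+11+4+9+1+56 = 86, so the proportions are 0.05814, 0.12791, 0.04651, 0.10465, 0.01163, 0.65116 (working shown to 5 dp, full precision carried).
Each pᵢ log₂ pᵢ term: 0.05814×(-4.10434)=-0.23862, 0.12791×(-2.96683)=-0.37948, 0.04651×(-4.42626)=-0.20587, 0.10465×(-3.25634)=-0.34078, 0.01163×(-6.42626)=-0.07472, 0.65116×(-0.61891)=-0.40301.
Sum = -1.64249, so H' = 1.642.

1.642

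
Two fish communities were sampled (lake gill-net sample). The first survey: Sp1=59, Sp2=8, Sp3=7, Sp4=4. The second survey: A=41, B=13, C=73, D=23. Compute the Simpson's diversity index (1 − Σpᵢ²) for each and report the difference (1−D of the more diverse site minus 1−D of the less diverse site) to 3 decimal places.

0.251

The first survey: N=78, proportions 0.75641, 0.10256, 0.08974, 0.05128, giving 1−D = 0.40664 (working shown to 5 dp, full precision carried).
The second survey: N=150, proportions 0.27333, 0.08667, 0.48667, 0.15333, giving 1−D = 0.65742.
Difference = |0.40664 − 0.65742| = 0.25078, i.e. 0.251 to 3 decimal places.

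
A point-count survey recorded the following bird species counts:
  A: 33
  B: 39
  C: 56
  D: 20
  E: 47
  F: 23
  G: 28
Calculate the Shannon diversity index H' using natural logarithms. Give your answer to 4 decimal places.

1.8876

Total N = 33+39+56+20+47+23+28 = 246, so the proportions are 0.134146, 0.158537, 0.227642, 0.081301, 0.191057, 0.093496, 0.113821 (working shown to 6 dp, full precision carried).
Each pᵢ ln pᵢ term: 0.134146×(-2.008824)=-0.269476, 0.158537×(-1.841770)=-0.291988, 0.227642×(-1.479980)=-0.336906, 0.081301×(-2.509599)=-0.204032, 0.191057×(-1.655184)=-0.316234, 0.093496×(-2.369837)=-0.221570, 0.113821×(-2.173127)=-0.247348.
Sum = -1.887555, so H' = 1.8876.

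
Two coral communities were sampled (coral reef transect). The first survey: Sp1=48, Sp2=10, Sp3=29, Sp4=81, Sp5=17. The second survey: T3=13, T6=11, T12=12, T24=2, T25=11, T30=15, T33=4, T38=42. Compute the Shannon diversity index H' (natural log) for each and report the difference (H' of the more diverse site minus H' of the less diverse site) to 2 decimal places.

The first survey: N=185, proportions 0.2595, 0.0541, 0.1568, 0.4378, 0.0919, giving H' = 1.3792 (working shown to 4 dp, full precision carried).
The second survey: N=110, proportions 0.1182, 0.1, 0.1091, 0.0182, 0.1, 0.1364, 0.0364, 0.3818, giving H' = 1.7873.
Difference = |1.3792 − 1.7873| = 0.4081, i.e. 0.41 to 2 decimal places.

0.41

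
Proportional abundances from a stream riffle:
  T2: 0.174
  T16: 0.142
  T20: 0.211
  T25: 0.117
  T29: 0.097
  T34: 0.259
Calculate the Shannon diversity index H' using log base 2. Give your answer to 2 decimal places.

Each pᵢ log₂ pᵢ term (working shown to 4 dp, full precision carried): 0.174×(-2.5228)=-0.4390, 0.142×(-2.8160)=-0.3999, 0.211×(-2.2447)=-0.4736, 0.117×(-3.0954)=-0.3622, 0.097×(-3.3659)=-0.3265, 0.259×(-1.9490)=-0.5048.
Sum = -2.5059, so H' = 2.51.

2.51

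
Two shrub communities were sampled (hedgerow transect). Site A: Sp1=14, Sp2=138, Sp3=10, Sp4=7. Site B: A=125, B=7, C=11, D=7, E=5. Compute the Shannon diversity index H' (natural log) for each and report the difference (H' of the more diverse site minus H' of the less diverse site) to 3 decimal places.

Site A: N=169, proportions 0.08284, 0.81657, 0.05917, 0.04142, giving H' = 0.67099 (working shown to 5 dp, full precision carried).
Site B: N=155, proportions 0.80645, 0.04516, 0.07097, 0.04516, 0.03226, giving H' = 0.75177.
Difference = |0.67099 − 0.75177| = 0.08078, i.e. 0.081 to 3 decimal places.

0.081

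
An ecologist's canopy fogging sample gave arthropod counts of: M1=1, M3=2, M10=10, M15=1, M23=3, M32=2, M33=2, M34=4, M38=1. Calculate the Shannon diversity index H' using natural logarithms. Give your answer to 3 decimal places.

1.872

Total N = 1+2+10+1+3+2+2+4+1 = 26, so the proportions are 0.03846, 0.07692, 0.38462, 0.03846, 0.11538, 0.07692, 0.07692, 0.15385, 0.03846 (working shown to 5 dp, full precision carried).
Each pᵢ ln pᵢ term: 0.03846×(-3.25810)=-0.12531, 0.07692×(-2.56495)=-0.19730, 0.38462×(-0.95551)=-0.36750, 0.03846×(-3.25810)=-0.12531, 0.11538×(-2.15948)=-0.24917, 0.07692×(-2.56495)=-0.19730, 0.07692×(-2.56495)=-0.19730, 0.15385×(-1.87180)=-0.28797, 0.03846×(-3.25810)=-0.12531.
Sum = -1.87249, so H' = 1.872.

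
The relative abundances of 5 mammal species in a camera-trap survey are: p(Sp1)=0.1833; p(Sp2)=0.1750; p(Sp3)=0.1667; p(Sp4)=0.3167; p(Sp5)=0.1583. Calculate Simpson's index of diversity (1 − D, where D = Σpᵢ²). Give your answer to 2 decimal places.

0.78

D = 0.1833² + 0.175² + 0.1667² + 0.3167² + 0.1583² = 0.0336 + 0.0306 + 0.0278 + 0.1003 + 0.0251 = 0.2174 (working shown to 4 dp, full precision carried).
So 1 − D = 0.7826, i.e. 0.78 to 2 decimal places.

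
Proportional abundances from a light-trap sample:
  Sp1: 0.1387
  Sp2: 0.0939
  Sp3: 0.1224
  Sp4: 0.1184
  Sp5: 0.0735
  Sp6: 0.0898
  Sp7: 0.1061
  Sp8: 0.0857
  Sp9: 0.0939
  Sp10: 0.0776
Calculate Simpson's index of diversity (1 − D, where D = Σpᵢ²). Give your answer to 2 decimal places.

0.90

D = 0.1387² + 0.0939² + 0.1224² + 0.1184² + 0.0735² + 0.0898² + 0.1061² + 0.0857² + 0.0939² + 0.0776² = 0.0192 + 0.0088 + 0.0150 + 0.0140 + 0.0054 + 0.0081 + 0.0113 + 0.0073 + 0.0088 + 0.0060 = 0.1040 (working shown to 4 dp, full precision carried).
So 1 − D = 0.8960, i.e. 0.90 to 2 decimal places.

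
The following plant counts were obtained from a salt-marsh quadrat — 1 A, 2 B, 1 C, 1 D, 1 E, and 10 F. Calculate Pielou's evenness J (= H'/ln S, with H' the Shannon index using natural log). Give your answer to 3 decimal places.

0.696

Total N = 1+2+1+1+1+10 = 16, so the proportions are 0.0625, 0.125, 0.0625, 0.0625, 0.0625, 0.625 (working shown to 5 dp, full precision carried).
H' = −Σ pᵢ ln pᵢ = −((-0.17329) + (-0.25993) + (-0.17329) + (-0.17329) + (-0.17329) + (-0.29375)) = 1.24683.
With S = 6 species, ln S = 1.79176, so J = 1.24683/1.79176 = 0.69587, i.e. 0.696 to 3 decimal places.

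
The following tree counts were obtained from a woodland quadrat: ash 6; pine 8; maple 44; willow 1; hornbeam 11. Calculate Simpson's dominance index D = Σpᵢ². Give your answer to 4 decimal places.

0.4404

Total N = 6+8+44+1+11 = 70, so the proportions are 0.085714, 0.114286, 0.628571, 0.014286, 0.157143 (working shown to 6 dp, full precision carried).
D = 0.085714² + 0.114286² + 0.628571² + 0.014286² + 0.157143² = 0.007347 + 0.013061 + 0.395102 + 0.000204 + 0.024694 = 0.440408.
To 4 decimal places, D = 0.4404.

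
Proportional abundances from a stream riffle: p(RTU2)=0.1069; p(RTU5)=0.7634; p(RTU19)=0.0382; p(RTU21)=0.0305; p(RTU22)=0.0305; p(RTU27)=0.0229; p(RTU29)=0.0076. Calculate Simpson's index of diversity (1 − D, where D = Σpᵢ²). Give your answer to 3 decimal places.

D = 0.1069² + 0.7634² + 0.0382² + 0.0305² + 0.0305² + 0.0229² + 0.0076² = 0.01143 + 0.58278 + 0.00146 + 0.00093 + 0.00093 + 0.00052 + 0.00006 = 0.59811 (working shown to 5 dp, full precision carried).
So 1 − D = 0.40189, i.e. 0.402 to 3 decimal places.

0.402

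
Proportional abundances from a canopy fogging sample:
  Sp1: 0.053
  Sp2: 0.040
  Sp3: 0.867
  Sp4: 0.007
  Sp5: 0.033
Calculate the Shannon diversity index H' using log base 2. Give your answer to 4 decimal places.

0.8014

Each pᵢ log₂ pᵢ term (working shown to 6 dp, full precision carried): 0.053×(-4.237864)=-0.224607, 0.04×(-4.643856)=-0.185754, 0.867×(-0.205896)=-0.178512, 0.007×(-7.158429)=-0.050109, 0.033×(-4.921390)=-0.162406.
Sum = -0.801388, so H' = 0.8014.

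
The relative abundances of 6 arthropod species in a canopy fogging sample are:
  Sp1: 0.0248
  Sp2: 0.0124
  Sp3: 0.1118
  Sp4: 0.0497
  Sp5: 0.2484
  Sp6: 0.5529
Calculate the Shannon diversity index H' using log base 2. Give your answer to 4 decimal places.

1.7512

Each pᵢ log₂ pᵢ term (working shown to 6 dp, full precision carried): 0.0248×(-5.333516)=-0.132271, 0.0124×(-6.333516)=-0.078536, 0.1118×(-3.161008)=-0.353401, 0.0497×(-4.330610)=-0.215231, 0.2484×(-2.009263)=-0.499101, 0.5529×(-0.854910)=-0.472679.
Sum = -1.751219, so H' = 1.7512.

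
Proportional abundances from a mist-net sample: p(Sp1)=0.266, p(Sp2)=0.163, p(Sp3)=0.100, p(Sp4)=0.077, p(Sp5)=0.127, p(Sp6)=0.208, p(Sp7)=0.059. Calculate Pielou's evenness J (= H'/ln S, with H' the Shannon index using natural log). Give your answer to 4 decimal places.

0.9411

H' = −Σ pᵢ ln pᵢ = −((-0.352253) + (-0.295683) + (-0.230259) + (-0.197424) + (-0.262073) + (-0.326605) + (-0.166983)) = 1.831280 (working shown to 6 dp, full precision carried).
With S = 7 species, ln S = 1.945910, so J = 1.831280/1.945910 = 0.941092, i.e. 0.9411 to 4 decimal places.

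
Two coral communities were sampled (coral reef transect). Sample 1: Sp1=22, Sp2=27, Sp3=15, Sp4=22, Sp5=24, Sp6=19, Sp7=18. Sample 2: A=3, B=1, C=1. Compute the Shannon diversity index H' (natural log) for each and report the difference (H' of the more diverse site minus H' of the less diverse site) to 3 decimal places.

Sample 1: N=147, proportions 0.14966, 0.18367, 0.10204, 0.14966, 0.16327, 0.12925, 0.12245, giving H' = 1.93017 (working shown to 5 dp, full precision carried).
Sample 2: N=5, proportions 0.6, 0.2, 0.2, giving H' = 0.95027.
Difference = |1.93017 − 0.95027| = 0.97990, i.e. 0.980 to 3 decimal places.

0.980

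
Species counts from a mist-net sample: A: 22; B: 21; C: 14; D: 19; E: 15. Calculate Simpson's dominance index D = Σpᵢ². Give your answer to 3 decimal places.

Total N = 22+21+14+19+15 = 91, so the proportions are 0.24176, 0.23077, 0.15385, 0.20879, 0.16484 (working shown to 5 dp, full precision carried).
D = 0.24176² + 0.23077² + 0.15385² + 0.20879² + 0.16484² = 0.05845 + 0.05325 + 0.02367 + 0.04359 + 0.02717 = 0.20613.
To 3 decimal places, D = 0.206.

0.206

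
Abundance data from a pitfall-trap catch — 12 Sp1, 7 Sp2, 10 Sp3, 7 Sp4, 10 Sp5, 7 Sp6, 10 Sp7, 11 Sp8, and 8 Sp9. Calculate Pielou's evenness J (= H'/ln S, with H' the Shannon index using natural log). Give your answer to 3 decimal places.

Total N = 12+7+10+7+10+7+10+11+8 = 82, so the proportions are 0.14634, 0.08537, 0.12195, 0.08537, 0.12195, 0.08537, 0.12195, 0.13415, 0.09756 (working shown to 5 dp, full precision carried).
H' = −Σ pᵢ ln pᵢ = −((-0.28124) + (-0.21007) + (-0.25660) + (-0.21007) + (-0.25660) + (-0.21007) + (-0.25660) + (-0.26948) + (-0.22705)) = 2.17778.
With S = 9 species, ln S = 2.19722, so J = 2.17778/2.19722 = 0.99115, i.e. 0.991 to 3 decimal places.

0.991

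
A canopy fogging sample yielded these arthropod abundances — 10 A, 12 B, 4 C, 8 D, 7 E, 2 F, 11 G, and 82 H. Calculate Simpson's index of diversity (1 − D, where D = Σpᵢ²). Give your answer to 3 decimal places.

Total N = 10+12+4+8+7+2+11+82 = 136, so the proportions are 0.07353, 0.08824, 0.02941, 0.05882, 0.05147, 0.01471, 0.08088, 0.60294 (working shown to 5 dp, full precision carried).
D = 0.07353² + 0.08824² + 0.02941² + 0.05882² + 0.05147² + 0.01471² + 0.08088² + 0.60294² = 0.00541 + 0.00779 + 0.00087 + 0.00346 + 0.00265 + 0.00022 + 0.00654 + 0.36354 = 0.39046.
So 1 − D = 0.60954, i.e. 0.610 to 3 decimal places.

0.610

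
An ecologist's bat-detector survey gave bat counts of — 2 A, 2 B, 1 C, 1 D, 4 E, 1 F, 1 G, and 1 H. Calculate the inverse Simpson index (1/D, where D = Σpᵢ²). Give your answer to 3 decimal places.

5.828

Total N = 2+2+1+1+4+1+1+1 = 13, so the proportions are 0.1538462, 0.1538462, 0.0769231, 0.0769231, 0.3076923, 0.0769231, 0.0769231, 0.0769231 (working shown to 7 dp, full precision carried).
D = 0.1538462² + 0.1538462² + 0.0769231² + 0.0769231² + 0.3076923² + 0.0769231² + 0.0769231² + 0.0769231² = 0.0236686 + 0.0236686 + 0.0059172 + 0.0059172 + 0.0946746 + 0.0059172 + 0.0059172 + 0.0059172 = 0.1715976.
So 1/D = 5.82759, i.e. 5.828 to 3 decimal places.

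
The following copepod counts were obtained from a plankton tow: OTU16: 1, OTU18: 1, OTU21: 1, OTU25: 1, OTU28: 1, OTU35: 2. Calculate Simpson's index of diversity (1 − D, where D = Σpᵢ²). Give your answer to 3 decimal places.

0.816

Total N = 1+1+1+1+1+2 = 7, so the proportions are 0.14286, 0.14286, 0.14286, 0.14286, 0.14286, 0.28571 (working shown to 5 dp, full precision carried).
D = 0.14286² + 0.14286² + 0.14286² + 0.14286² + 0.14286² + 0.28571² = 0.02041 + 0.02041 + 0.02041 + 0.02041 + 0.02041 + 0.08163 = 0.18367.
So 1 − D = 0.81633, i.e. 0.816 to 3 decimal places.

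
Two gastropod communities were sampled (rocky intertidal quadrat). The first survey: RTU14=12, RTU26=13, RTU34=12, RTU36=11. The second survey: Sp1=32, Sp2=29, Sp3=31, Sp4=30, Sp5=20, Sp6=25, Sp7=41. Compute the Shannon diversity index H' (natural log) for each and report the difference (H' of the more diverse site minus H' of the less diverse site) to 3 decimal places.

The first survey: N=48, proportions 0.25, 0.27083, 0.25, 0.22917, giving H' = 1.38456 (working shown to 5 dp, full precision carried).
The second survey: N=208, proportions 0.15385, 0.13942, 0.14904, 0.14423, 0.09615, 0.12019, 0.19712, giving H' = 1.92558.
Difference = |1.38456 − 1.92558| = 0.54102, i.e. 0.541 to 3 decimal places.

0.541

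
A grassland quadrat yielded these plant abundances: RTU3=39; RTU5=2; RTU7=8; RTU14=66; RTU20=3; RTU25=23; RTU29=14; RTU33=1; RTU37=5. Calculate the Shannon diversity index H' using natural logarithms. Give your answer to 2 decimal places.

1.62

Total N = 39+2+8+66+3+23+14+1+5 = 161, so the proportions are 0.2422, 0.0124, 0.0497, 0.4099, 0.0186, 0.1429, 0.087, 0.0062, 0.0311 (working shown to 4 dp, full precision carried).
Each pᵢ ln pᵢ term: 0.2422×(-1.4178)=-0.3435, 0.0124×(-4.3883)=-0.0545, 0.0497×(-3.0020)=-0.1492, 0.4099×(-0.8917)=-0.3656, 0.0186×(-3.9828)=-0.0742, 0.1429×(-1.9459)=-0.2780, 0.087×(-2.4423)=-0.2124, 0.0062×(-5.0814)=-0.0316, 0.0311×(-3.4720)=-0.1078.
Sum = -1.6167, so H' = 1.62.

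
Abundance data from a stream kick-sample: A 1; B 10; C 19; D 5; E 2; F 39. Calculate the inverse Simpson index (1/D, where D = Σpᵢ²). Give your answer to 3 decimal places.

Total N = 1+10+19+5+2+39 = 76, so the proportions are 0.013158, 0.131579, 0.25, 0.065789, 0.026316, 0.513158 (working shown to 6 dp, full precision carried).
D = 0.013158² + 0.131579² + 0.25² + 0.065789² + 0.026316² + 0.513158² = 0.000173 + 0.017313 + 0.062500 + 0.004328 + 0.000693 + 0.263331 = 0.348338.
So 1/D = 2.87078, i.e. 2.871 to 3 decimal places.

2.871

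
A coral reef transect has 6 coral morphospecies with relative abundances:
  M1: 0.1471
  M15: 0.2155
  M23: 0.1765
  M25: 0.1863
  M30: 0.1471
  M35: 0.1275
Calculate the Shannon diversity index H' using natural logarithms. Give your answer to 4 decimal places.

Each pᵢ ln pᵢ term (working shown to 6 dp, full precision carried): 0.1471×(-1.916643)=-0.281938, 0.2155×(-1.534794)=-0.330748, 0.1765×(-1.734434)=-0.306128, 0.1863×(-1.680397)=-0.313058, 0.1471×(-1.916643)=-0.281938, 0.1275×(-2.059639)=-0.262604.
Sum = -1.776414, so H' = 1.7764.

1.7764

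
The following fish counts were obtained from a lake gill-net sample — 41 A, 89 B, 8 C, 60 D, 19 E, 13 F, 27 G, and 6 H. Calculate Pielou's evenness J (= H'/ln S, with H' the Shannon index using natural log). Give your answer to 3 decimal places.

0.846

Total N = 41+89+8+60+19+13+27+6 = 263, so the proportions are 0.15589, 0.3384, 0.03042, 0.22814, 0.07224, 0.04943, 0.10266, 0.02281 (working shown to 5 dp, full precision carried).
H' = −Σ pᵢ ln pᵢ = −((-0.28974) + (-0.36667) + (-0.10624) + (-0.33714) + (-0.18983) + (-0.14865) + (-0.23369) + (-0.08624)) = 1.75821.
With S = 8 species, ln S = 2.07944, so J = 1.75821/2.07944 = 0.84552, i.e. 0.846 to 3 decimal places.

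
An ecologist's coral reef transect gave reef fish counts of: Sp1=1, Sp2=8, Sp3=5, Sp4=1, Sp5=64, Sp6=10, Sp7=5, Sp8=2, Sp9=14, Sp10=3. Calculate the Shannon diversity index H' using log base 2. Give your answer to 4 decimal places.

Total N = 1+8+5+1+64+10+5+2+14+3 = 113, so the proportions are 0.00885, 0.070796, 0.044248, 0.00885, 0.566372, 0.088496, 0.044248, 0.017699, 0.123894, 0.026549 (working shown to 6 dp, full precision carried).
Each pᵢ log₂ pᵢ term: 0.00885×(-6.820179)=-0.060356, 0.070796×(-3.820179)=-0.270455, 0.044248×(-4.498251)=-0.199038, 0.00885×(-6.820179)=-0.060356, 0.566372×(-0.820179)=-0.464526, 0.088496×(-3.498251)=-0.309580, 0.044248×(-4.498251)=-0.199038, 0.017699×(-5.820179)=-0.103012, 0.123894×(-3.012824)=-0.373270, 0.026549×(-5.235216)=-0.138988.
Sum = -2.178618, so H' = 2.1786.

2.1786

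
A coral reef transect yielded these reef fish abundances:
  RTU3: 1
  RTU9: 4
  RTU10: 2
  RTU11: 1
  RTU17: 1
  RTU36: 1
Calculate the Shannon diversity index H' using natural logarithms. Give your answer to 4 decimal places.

1.6094

Total N = 1+4+2+1+1+1 = 10, so the proportions are 0.1, 0.4, 0.2, 0.1, 0.1, 0.1 (working shown to 6 dp, full precision carried).
Each pᵢ ln pᵢ term: 0.1×(-2.302585)=-0.230259, 0.4×(-0.916291)=-0.366516, 0.2×(-1.609438)=-0.321888, 0.1×(-2.302585)=-0.230259, 0.1×(-2.302585)=-0.230259, 0.1×(-2.302585)=-0.230259.
Sum = -1.609438, so H' = 1.6094.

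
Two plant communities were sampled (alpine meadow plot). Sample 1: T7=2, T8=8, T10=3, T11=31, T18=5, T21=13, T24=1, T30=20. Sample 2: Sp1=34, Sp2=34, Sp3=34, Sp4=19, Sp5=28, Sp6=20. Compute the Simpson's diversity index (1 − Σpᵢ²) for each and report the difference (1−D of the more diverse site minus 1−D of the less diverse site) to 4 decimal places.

0.0615

Sample 1: N=83, proportions 0.0240964, 0.0963855, 0.0361446, 0.373494, 0.060241, 0.1566265, 0.0120482, 0.2409639, giving 1−D = 0.7629554 (working shown to 7 dp, full precision carried).
Sample 2: N=169, proportions 0.2011834, 0.2011834, 0.2011834, 0.112426, 0.1656805, 0.1183432, giving 1−D = 0.8244809.
Difference = |0.7629554 − 0.8244809| = 0.0615255, i.e. 0.0615 to 4 decimal places.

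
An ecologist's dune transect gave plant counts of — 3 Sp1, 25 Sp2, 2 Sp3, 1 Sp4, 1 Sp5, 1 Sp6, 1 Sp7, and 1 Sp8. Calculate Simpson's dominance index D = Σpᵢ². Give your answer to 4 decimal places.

Total N = 3+25+2+1+1+1+1+1 = 35, so the proportions are 0.085714, 0.714286, 0.057143, 0.028571, 0.028571, 0.028571, 0.028571, 0.028571 (working shown to 6 dp, full precision carried).
D = 0.085714² + 0.714286² + 0.057143² + 0.028571² + 0.028571² + 0.028571² + 0.028571² + 0.028571² = 0.007347 + 0.510204 + 0.003265 + 0.000816 + 0.000816 + 0.000816 + 0.000816 + 0.000816 = 0.524898.
To 4 decimal places, D = 0.5249.

0.5249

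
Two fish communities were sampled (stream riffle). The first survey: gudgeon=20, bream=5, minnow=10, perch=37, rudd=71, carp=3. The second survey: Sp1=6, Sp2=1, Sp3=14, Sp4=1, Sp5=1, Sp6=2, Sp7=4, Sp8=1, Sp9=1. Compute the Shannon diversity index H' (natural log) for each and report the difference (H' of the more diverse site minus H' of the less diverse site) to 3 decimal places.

0.322

The first survey: N=146, proportions 0.13699, 0.03425, 0.06849, 0.25342, 0.4863, 0.02055, giving H' = 1.34979 (working shown to 5 dp, full precision carried).
The second survey: N=31, proportions 0.19355, 0.03226, 0.45161, 0.03226, 0.03226, 0.06452, 0.12903, 0.03226, 0.03226, giving H' = 1.67177.
Difference = |1.34979 − 1.67177| = 0.32198, i.e. 0.322 to 3 decimal places.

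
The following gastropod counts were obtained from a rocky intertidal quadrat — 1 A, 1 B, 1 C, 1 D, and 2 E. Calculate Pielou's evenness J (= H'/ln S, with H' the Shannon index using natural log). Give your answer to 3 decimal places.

Total N = 1+1+1+1+2 = 6, so the proportions are 0.16667, 0.16667, 0.16667, 0.16667, 0.33333 (working shown to 5 dp, full precision carried).
H' = −Σ pᵢ ln pᵢ = −((-0.29863) + (-0.29863) + (-0.29863) + (-0.29863) + (-0.36620)) = 1.56071.
With S = 5 species, ln S = 1.60944, so J = 1.56071/1.60944 = 0.96972, i.e. 0.970 to 3 decimal places.

0.970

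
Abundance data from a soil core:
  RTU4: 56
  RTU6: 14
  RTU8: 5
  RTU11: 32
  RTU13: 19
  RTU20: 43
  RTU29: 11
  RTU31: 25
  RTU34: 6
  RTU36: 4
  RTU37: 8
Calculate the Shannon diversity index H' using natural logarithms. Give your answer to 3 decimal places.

2.094

Total N = 56+14+5+32+19+43+11+25+6+4+8 = 223, so the proportions are 0.25112, 0.06278, 0.02242, 0.1435, 0.0852, 0.19283, 0.04933, 0.11211, 0.02691, 0.01794, 0.03587 (working shown to 5 dp, full precision carried).
Each pᵢ ln pᵢ term: 0.25112×(-1.38182)=-0.34700, 0.06278×(-2.76811)=-0.17378, 0.02242×(-3.79773)=-0.08515, 0.1435×(-1.94144)=-0.27859, 0.0852×(-2.46273)=-0.20983, 0.19283×(-1.64597)=-0.31738, 0.04933×(-3.00928)=-0.14844, 0.11211×(-2.18830)=-0.24532, 0.02691×(-3.61541)=-0.09728, 0.01794×(-4.02088)=-0.07212, 0.03587×(-3.32773)=-0.11938.
Sum = -2.09429, so H' = 2.094.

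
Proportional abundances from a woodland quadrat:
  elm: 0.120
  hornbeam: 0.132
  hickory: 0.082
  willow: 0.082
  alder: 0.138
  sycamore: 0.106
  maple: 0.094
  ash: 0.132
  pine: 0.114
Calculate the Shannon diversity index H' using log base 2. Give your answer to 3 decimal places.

3.145

Each pᵢ log₂ pᵢ term (working shown to 5 dp, full precision carried): 0.12×(-3.05889)=-0.36707, 0.132×(-2.92139)=-0.38562, 0.082×(-3.60823)=-0.29588, 0.082×(-3.60823)=-0.29588, 0.138×(-2.85726)=-0.39430, 0.106×(-3.23786)=-0.34321, 0.094×(-3.41120)=-0.32065, 0.132×(-2.92139)=-0.38562, 0.114×(-3.13289)=-0.35715.
Sum = -3.14538, so H' = 3.145.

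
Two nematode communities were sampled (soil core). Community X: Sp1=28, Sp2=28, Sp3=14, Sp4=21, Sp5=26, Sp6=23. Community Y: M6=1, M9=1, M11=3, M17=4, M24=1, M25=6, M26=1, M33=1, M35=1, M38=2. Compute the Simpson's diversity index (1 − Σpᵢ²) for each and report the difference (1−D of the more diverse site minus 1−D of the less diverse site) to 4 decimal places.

Community X: N=140, proportions 0.2, 0.2, 0.1, 0.15, 0.185714, 0.164286, giving 1−D = 0.826020 (working shown to 6 dp, full precision carried).
Community Y: N=21, proportions 0.047619, 0.047619, 0.142857, 0.190476, 0.047619, 0.285714, 0.047619, 0.047619, 0.047619, 0.095238, giving 1−D = 0.839002.
Difference = |0.826020 − 0.839002| = 0.012982, i.e. 0.0130 to 4 decimal places.

0.0130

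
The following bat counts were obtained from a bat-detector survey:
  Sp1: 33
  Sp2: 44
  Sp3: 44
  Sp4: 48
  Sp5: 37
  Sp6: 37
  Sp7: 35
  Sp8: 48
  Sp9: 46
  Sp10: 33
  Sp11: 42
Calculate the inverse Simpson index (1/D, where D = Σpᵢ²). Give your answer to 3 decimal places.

10.800

Total N = 33+44+44+48+37+37+35+48+46+33+42 = 447, so the proportions are 0.0738255, 0.098434, 0.098434, 0.10738255, 0.08277405, 0.08277405, 0.07829978, 0.10738255, 0.10290828, 0.0738255, 0.09395973 (working shown to 8 dp, full precision carried).
D = 0.0738255² + 0.098434² + 0.098434² + 0.10738255² + 0.08277405² + 0.08277405² + 0.07829978² + 0.10738255² + 0.10290828² + 0.0738255² + 0.09395973² = 0.00545020 + 0.00968925 + 0.00968925 + 0.01153101 + 0.00685154 + 0.00685154 + 0.00613085 + 0.01153101 + 0.01059011 + 0.00545020 + 0.00882843 = 0.09259343.
So 1/D = 10.79990, i.e. 10.800 to 3 decimal places.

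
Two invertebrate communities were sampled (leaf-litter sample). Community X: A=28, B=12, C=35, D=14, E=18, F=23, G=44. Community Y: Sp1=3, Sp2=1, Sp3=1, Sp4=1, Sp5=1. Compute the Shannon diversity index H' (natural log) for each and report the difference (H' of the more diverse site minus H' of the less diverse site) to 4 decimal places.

0.3785

Community X: N=174, proportions 0.16092, 0.068966, 0.201149, 0.08046, 0.103448, 0.132184, 0.252874, giving H' = 1.853584 (working shown to 6 dp, full precision carried).
Community Y: N=7, proportions 0.428571, 0.142857, 0.142857, 0.142857, 0.142857, giving H' = 1.475076.
Difference = |1.853584 − 1.475076| = 0.378508, i.e. 0.3785 to 4 decimal places.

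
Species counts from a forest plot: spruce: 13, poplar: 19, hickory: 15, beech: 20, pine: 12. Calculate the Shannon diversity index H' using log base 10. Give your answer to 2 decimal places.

0.69

Total N = 13+19+15+20+12 = 79, so the proportions are 0.1646, 0.2405, 0.1899, 0.2532, 0.1519 (working shown to 4 dp, full precision carried).
Each pᵢ log₁₀ pᵢ term: 0.1646×(-0.7837)=-0.1290, 0.2405×(-0.6189)=-0.1488, 0.1899×(-0.7215)=-0.1370, 0.2532×(-0.5966)=-0.1510, 0.1519×(-0.8184)=-0.1243.
Sum = -0.6902, so H' = 0.69.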